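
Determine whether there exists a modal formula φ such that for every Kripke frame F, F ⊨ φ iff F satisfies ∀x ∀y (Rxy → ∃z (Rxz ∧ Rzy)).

The condition is density. A defining modal formula is □□r → □r.

Yes — defined by □□r → □r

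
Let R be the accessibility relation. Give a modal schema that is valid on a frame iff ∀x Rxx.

A defining formula is □ψ → ψ (the T axiom).
Suppose □ψ→ψ is valid. At any x set V(ψ)={w : Rxw}. Then □ψ holds at x, so ψ holds at x, i.e. Rxx.

□ψ → ψ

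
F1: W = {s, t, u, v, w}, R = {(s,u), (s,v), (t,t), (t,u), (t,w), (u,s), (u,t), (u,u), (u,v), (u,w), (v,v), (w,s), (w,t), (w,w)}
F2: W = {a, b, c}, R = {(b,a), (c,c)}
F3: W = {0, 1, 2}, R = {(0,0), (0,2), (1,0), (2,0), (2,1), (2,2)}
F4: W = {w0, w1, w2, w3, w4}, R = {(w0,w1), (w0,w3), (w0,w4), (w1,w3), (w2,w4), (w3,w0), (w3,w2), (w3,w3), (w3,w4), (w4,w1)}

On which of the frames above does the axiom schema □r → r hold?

none

The schema corresponds to reflexivity: ∀x Rxx.
F1: fails — world s does not see itself.
F2: fails — world a does not see itself.
F3: fails — world 1 does not see itself.
F4: fails — world w0 does not see itself.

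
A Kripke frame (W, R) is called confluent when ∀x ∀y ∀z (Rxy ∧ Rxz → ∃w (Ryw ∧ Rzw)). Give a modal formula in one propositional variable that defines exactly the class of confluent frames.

This is convergence; the standard corresponding axiom is .2: ◇□s → □◇s.

◇□s → □◇s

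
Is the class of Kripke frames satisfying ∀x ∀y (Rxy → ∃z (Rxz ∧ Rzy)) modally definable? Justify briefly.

Yes, by □□p → □p

Yes: it is density, defined by the C4 schema □□p → □p.
Suppose □□p→□p is valid. Take Rxy and set V(p)={w : xR²w}. Then □□p at x, so □p at x, so p at y, i.e. ∃z(Rxz∧Rzy).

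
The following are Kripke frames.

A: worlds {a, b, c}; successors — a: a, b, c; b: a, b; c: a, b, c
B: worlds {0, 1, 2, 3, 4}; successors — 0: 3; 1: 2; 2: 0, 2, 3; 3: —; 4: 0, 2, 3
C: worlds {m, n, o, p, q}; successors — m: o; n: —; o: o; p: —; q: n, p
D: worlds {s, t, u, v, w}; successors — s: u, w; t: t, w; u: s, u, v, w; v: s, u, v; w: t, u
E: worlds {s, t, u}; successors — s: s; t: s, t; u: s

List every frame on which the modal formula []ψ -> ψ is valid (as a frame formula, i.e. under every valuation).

A

The schema corresponds to reflexivity: forall x Rxx.
A: satisfies the condition.
B: fails — world 0 does not see itself.
C: fails — world m does not see itself.
D: fails — world s does not see itself.
E: fails — world u does not see itself.
Valid on: A.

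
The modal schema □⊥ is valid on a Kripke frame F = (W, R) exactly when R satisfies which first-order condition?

emptiness of R: ∀x ∀y ¬Rxy

This schema is the Ver axiom.
Its frame correspondent is emptiness of R — ∀x ∀y ¬Rxy.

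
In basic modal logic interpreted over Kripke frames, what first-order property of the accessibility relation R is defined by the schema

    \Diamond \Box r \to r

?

Replacing r by ¬r and contraposing gives the equivalent schema r → □◇r.
Suppose r→□◇r is valid. Take Rxy and set V(r)={x}. Then r at x, so □◇r at x, so ◇r at y, so some z with Ryz has r; z=x, i.e. Ryx.

symmetry: \forall x \forall y (Rxy \to Ryx)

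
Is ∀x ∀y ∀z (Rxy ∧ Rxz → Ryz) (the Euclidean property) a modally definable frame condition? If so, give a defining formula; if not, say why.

Yes — defined by ◇q → □◇q

Yes: it is the Euclidean property, defined by the 5 schema ◇q → □◇q.
Suppose ◇q→□◇q is valid. Take Rxy, Rxz and set V(q)={y}. Then ◇q at x, so □◇q at x, so ◇q at z, so some w with Rzw has q; w=y, i.e. Rzy. By symmetry of the argument, Ryz.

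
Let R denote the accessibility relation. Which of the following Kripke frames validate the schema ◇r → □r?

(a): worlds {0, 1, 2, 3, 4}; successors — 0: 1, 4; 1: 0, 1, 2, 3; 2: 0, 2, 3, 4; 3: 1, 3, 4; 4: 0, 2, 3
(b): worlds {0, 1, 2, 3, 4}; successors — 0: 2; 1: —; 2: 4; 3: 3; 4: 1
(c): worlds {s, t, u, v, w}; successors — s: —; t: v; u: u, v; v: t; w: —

(b)

This is the axiom for partial functionality; its first-order frame correspondent is ∀x ∀y ∀z (Rxy ∧ Rxz → y = z).
(a): fails — 0 sees both 1 and 4.
(b): ✓.
(c): fails — u sees both u and v.
Valid on: (b).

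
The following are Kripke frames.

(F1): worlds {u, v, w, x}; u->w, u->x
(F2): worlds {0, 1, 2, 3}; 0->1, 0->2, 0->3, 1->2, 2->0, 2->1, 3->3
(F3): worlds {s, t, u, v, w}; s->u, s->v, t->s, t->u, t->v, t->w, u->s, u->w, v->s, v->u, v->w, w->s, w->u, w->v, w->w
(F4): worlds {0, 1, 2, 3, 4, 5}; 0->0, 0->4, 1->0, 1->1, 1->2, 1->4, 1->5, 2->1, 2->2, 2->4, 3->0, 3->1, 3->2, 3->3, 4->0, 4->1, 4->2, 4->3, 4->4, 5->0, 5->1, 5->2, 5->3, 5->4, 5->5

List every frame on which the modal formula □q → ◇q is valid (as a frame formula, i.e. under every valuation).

This is the axiom for seriality; its first-order frame correspondent is ∀x ∃y Rxy.
(F1): fails — world v has no successor.
(F2): condition met.
(F3): condition met.
(F4): condition met.

(F2), (F3), (F4)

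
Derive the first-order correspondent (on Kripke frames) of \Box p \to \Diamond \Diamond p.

\forall x \exists w (xRw \wedge x R^2 w)

This is a Sahlqvist (Geach-type) schema ◇^0□^1p → □^0◇^2p.
First-order correspondent: \forall x \exists w (xRw \wedge x R^2 w).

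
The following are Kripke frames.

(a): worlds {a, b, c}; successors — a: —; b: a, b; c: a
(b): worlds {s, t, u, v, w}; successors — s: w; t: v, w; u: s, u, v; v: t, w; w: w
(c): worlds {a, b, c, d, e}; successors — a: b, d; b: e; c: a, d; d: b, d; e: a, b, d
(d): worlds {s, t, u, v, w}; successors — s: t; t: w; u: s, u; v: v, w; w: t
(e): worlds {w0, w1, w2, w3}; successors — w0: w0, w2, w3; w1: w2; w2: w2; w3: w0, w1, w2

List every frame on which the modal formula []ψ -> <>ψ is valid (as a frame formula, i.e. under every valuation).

This is the axiom for seriality; its first-order frame correspondent is forall x exists y Rxy.
(a): fails — world a has no successor.
(b): satisfies the condition.
(c): satisfies the condition.
(d): satisfies the condition.
(e): satisfies the condition.

(b), (c), (d), (e)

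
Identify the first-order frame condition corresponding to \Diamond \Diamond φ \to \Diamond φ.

Transitivity

Replacing φ by ¬φ and contraposing gives the equivalent schema □φ → □□φ.
Suppose □φ→□□φ is valid. Take Rxy, Ryz and set V(φ)={w : Rxw}. Then □φ at x, so □□φ at x, so □φ at y, so φ at z, i.e. Rxz.
The converse is a direct semantic check.
Frame condition: \forall x \forall y \forall z (Rxy \wedge Ryz \to Rxz).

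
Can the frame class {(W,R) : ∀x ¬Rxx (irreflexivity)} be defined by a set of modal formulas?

Not definable by any modal formula

Any modally definable frame class is closed under surjective bounded morphisms.
The 5-cycle (worlds w0,w1,w2,w3,w4 with w0→w1→w2→w3→w4→w0) is irreflexive, and the map sending every world to a single reflexive point • is a surjective bounded morphism (forth: every edge maps to (•,•); back: every world has a successor). So any modal formula valid on the 5-cycle is also valid on the reflexive point, which is not irreflexive.
So the class is not modally definable.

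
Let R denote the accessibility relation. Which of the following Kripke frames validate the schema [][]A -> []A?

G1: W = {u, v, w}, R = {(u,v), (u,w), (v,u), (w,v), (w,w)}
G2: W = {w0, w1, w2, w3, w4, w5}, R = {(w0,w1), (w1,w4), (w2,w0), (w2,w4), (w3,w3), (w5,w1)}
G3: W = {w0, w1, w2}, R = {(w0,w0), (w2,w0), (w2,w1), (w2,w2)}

G3

The schema corresponds to density: forall x forall y (Rxy -> exists z (Rxz & Rzy)).
G1: fails — Rvu but no z with Rvz and Rzu.
G2: fails — Rw2w4 but no z with Rw2z and Rzw4.
G3: condition met.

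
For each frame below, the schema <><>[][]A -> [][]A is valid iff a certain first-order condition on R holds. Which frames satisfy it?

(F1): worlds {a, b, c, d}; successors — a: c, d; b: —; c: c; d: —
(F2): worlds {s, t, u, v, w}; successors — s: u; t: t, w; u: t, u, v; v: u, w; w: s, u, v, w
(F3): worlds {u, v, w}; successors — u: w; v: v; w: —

(F1), (F3)

The schema corresponds to a generalized confluence (Geach) condition: forall x forall y forall z ((x R^2 y & x R^2 z) -> exists w (y R^2 w & z = w)).
(F1): ✓.
(F2): fails — tR²s, tR²s but no w* with sR²w* and s=w*.
(F3): ✓.
Valid on: (F1), (F3).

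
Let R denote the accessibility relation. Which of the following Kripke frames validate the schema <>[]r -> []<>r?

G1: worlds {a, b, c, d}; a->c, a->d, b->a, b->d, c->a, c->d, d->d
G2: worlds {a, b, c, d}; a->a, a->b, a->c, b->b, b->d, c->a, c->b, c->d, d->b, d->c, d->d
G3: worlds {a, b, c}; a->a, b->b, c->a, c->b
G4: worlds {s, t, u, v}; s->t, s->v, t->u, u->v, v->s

G1, G2

This is the axiom for convergence; its first-order frame correspondent is forall x forall y forall z (Rxy & Rxz -> exists w (Ryw & Rzw)).
G1: ✓.
G2: ✓.
G3: fails — Rca and Rcb but a and b have no common successor.
G4: fails — Rsv and Rst but v and t have no common successor.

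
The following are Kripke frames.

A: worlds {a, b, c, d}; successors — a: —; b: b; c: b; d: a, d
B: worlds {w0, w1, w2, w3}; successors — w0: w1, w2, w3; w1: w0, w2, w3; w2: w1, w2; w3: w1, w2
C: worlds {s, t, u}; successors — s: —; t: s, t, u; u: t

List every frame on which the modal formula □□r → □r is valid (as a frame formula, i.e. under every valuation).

Frame correspondent (Sahlqvist): ∀x ∀y (Rxy → ∃z (Rxz ∧ Rzy)) — i.e. density.
A: satisfies the condition.
B: fails — Rw1w0 but no z with Rw1z and Rzw0.
C: satisfies the condition.

A, C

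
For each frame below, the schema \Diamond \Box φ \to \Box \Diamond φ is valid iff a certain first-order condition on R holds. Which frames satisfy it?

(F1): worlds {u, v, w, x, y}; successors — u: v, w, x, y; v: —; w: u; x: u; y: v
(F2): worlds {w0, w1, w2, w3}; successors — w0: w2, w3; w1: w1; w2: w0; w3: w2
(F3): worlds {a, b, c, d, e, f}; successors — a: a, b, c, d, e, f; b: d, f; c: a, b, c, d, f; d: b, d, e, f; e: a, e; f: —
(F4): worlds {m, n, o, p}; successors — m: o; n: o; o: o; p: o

This is the axiom for convergence; its first-order frame correspondent is \forall x \forall y \forall z (Rxy \wedge Rxz \to \exists w (Ryw \wedge Rzw)).
(F1): fails — Ruv and Ruv but v and v have no common successor.
(F2): fails — Rw0w2 and Rw0w3 but w2 and w3 have no common successor.
(F3): fails — Rab and Rae but b and e have no common successor.
(F4): satisfies the condition.
Valid on: (F4).

(F4)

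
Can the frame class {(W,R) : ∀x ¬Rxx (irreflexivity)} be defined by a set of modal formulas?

Any modally definable frame class is closed under surjective bounded morphisms.
The 4-cycle (worlds w0,w1,w2,w3 with w0→w1→w2→w3→w0) is irreflexive, and the map sending every world to a single reflexive point • is a surjective bounded morphism (forth: every edge maps to (•,•); back: every world has a successor). So any modal formula valid on the 4-cycle is also valid on the reflexive point, which is not irreflexive.
So the class is not modally definable.

No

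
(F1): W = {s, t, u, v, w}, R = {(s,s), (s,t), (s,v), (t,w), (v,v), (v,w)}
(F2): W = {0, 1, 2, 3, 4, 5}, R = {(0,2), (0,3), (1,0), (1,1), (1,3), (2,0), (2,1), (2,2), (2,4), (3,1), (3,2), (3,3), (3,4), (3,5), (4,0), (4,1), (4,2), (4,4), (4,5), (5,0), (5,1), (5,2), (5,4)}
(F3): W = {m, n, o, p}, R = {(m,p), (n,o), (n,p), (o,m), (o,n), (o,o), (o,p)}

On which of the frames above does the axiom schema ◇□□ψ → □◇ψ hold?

(F2)

Frame correspondent (Sahlqvist): ∀x ∀y ∀z ((xRy ∧ xRz) → ∃w (yR²w ∧ zRw)) — i.e. a generalized confluence (Geach) condition.
(F1): fails — sRt, sRs but no w* with tR²w* and sRw*.
(F2): ✓.
(F3): fails — mRp, mRp but no w with pR²w and pRw.
Valid on: (F2).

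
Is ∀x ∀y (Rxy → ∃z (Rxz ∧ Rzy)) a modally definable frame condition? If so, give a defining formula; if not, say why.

Yes: it is density, defined by the C4 schema □□p → □p.
Suppose □□p→□p is valid. Take Rxy and set V(p)={w : xR²w}. Then □□p at x, so □p at x, so p at y, i.e. ∃z(Rxz∧Rzy).

Definable; □□p → □p defines it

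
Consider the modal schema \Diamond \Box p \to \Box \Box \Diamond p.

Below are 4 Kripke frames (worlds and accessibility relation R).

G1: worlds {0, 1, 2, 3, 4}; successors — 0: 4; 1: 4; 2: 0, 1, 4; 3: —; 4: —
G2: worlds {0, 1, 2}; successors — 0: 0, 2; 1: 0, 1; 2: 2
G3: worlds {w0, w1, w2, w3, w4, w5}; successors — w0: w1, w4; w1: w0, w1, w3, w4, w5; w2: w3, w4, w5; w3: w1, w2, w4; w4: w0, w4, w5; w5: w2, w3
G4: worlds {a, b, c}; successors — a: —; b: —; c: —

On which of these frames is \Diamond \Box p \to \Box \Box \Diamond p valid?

G4

This is the axiom for a generalized confluence (Geach) condition; its first-order frame correspondent is \forall x \forall y \forall z ((xRy \wedge x R^2 z) \to \exists w (yRw \wedge zRw)).
G1: fails — 2R0, 2R²4 but no w with 0Rw and 4Rw.
G2: fails — 1R1, 1R²2 but no w with 1Rw and 2Rw.
G3: fails — w0Rw4, w0R²w5 but no w with w4Rw and w5Rw.
G4: ✓.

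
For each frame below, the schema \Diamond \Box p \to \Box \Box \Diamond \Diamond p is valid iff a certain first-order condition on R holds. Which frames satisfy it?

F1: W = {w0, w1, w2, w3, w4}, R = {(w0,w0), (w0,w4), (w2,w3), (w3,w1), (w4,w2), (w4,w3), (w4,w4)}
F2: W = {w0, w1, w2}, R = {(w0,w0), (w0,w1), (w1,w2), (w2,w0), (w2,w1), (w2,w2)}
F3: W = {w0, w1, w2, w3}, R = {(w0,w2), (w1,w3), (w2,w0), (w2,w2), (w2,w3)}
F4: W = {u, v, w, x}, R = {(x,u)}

F2, F4

Frame correspondent (Sahlqvist): \forall x \forall y \forall z ((xRy \wedge x R^2 z) \to \exists w (yRw \wedge z R^2 w)) — i.e. a generalized confluence (Geach) condition.
F1: fails — w0Rw0, w0R²w2 but no w with w0Rw and w2R²w.
F2: holds.
F3: fails — w0Rw2, w0R²w3 but no w with w2Rw and w3R²w.
F4: holds.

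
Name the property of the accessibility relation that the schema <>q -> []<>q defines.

Suppose ◇q→□◇q is valid. Take Rxy, Rxz and set V(q)={y}. Then ◇q at x, so □◇q at x, so ◇q at z, so some w with Rzw has q; w=y, i.e. Rzy. By symmetry of the argument, Ryz.

The Euclidean property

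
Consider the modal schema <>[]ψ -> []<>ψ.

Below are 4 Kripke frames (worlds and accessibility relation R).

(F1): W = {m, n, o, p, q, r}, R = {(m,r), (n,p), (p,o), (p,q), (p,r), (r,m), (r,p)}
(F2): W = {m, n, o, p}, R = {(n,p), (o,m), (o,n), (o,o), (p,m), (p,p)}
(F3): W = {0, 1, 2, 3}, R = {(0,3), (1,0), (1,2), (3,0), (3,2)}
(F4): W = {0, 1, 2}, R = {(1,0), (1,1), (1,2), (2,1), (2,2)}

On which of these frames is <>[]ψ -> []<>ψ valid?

none

This is the axiom for convergence; its first-order frame correspondent is forall x forall y forall z (Rxy & Rxz -> exists w (Ryw & Rzw)).
(F1): fails — Rpr and Rpo but r and o have no common successor.
(F2): fails — Ron and Rom but n and m have no common successor.
(F3): fails — R10 and R12 but 0 and 2 have no common successor.
(F4): fails — R10 and R10 but 0 and 0 have no common successor.
Valid on no frame.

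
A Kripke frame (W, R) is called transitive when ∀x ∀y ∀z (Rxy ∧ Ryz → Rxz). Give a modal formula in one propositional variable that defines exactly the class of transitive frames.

A defining formula is □r → □□r (the 4 axiom).
Suppose □r→□□r is valid. Take Rxy, Ryz and set V(r)={w : Rxw}. Then □r at x, so □□r at x, so □r at y, so r at z, i.e. Rxz.

□r → □□r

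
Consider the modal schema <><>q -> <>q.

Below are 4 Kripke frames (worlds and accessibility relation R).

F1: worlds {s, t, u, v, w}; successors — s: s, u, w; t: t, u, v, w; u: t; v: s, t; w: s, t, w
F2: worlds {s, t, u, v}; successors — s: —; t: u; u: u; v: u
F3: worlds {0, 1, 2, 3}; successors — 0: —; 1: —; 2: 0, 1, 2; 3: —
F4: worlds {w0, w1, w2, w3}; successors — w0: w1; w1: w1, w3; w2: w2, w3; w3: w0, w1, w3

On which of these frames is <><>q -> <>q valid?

Frame correspondent (Sahlqvist): forall x forall y forall z (Rxy & Ryz -> Rxz) — i.e. transitivity.
F1: fails — Rwt and Rtv but not Rwv.
F2: holds.
F3: holds.
F4: fails — Rw1w3 and Rw3w0 but not Rw1w0.
Valid on: F2, F3.

F2, F3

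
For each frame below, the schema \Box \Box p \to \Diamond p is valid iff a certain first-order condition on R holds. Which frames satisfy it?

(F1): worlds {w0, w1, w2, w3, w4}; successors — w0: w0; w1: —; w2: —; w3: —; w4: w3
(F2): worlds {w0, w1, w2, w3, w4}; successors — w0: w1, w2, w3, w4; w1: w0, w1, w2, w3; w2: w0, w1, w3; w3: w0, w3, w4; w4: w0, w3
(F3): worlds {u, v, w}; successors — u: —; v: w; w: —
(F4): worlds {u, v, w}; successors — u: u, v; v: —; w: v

(F2)

Frame correspondent (Sahlqvist): \forall x \exists w (x R^2 w \wedge xRw) — i.e. a generalized confluence (Geach) condition.
(F1): fails — at w1 but no w with w1R²w and w1Rw.
(F2): ✓.
(F3): fails — at u but no t with uR²t and uRt.
(F4): fails — at v but no t with vR²t and vRt.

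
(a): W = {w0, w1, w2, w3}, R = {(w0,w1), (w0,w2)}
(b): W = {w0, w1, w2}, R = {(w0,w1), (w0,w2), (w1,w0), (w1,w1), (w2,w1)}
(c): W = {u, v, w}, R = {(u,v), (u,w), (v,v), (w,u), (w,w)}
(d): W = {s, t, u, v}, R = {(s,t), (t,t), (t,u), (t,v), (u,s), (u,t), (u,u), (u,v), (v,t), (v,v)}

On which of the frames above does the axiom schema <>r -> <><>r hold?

The schema corresponds to a generalized confluence (Geach) condition: forall x forall y (xRy -> exists w (y = w & x R^2 w)).
(a): fails — w0Rw1 but no w with w1=w and w0R²w.
(b): fails — w0Rw2 but no w with w2=w and w0R²w.
(c): holds.
(d): holds.
Valid on: (c), (d).

(c), (d)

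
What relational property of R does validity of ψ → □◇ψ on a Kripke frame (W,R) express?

This is the B axiom.
It corresponds to symmetry: ∀x ∀y (Rxy → Ryx).

symmetry: ∀x ∀y (Rxy → Ryx)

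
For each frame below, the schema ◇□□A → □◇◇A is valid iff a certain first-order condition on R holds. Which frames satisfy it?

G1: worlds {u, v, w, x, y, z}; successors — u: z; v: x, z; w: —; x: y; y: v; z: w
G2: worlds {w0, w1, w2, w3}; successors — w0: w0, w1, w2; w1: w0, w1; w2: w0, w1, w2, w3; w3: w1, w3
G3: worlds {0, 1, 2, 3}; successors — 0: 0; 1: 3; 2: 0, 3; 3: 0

G2, G3

The schema corresponds to a generalized confluence (Geach) condition: ∀x ∀y ∀z ((xRy ∧ xRz) → ∃w (yR²w ∧ zR²w)).
G1: fails — uRz, uRz but no t with zR²t and zR²t.
G2: ✓.
G3: ✓.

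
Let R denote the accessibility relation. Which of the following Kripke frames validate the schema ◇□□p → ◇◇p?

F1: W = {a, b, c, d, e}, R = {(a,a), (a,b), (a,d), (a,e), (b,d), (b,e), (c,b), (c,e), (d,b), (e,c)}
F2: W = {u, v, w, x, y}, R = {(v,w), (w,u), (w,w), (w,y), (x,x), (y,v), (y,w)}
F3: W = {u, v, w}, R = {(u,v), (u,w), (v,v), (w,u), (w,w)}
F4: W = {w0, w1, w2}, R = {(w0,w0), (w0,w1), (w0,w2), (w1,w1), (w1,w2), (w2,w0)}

Frame correspondent (Sahlqvist): ∀x ∀y (xRy → ∃w (yR²w ∧ xR²w)) — i.e. a generalized confluence (Geach) condition.
F1: fails — bRd but no w with dR²w and bR²w.
F2: fails — wRu but no t with uR²t and wR²t.
F3: satisfies the condition.
F4: satisfies the condition.

F3, F4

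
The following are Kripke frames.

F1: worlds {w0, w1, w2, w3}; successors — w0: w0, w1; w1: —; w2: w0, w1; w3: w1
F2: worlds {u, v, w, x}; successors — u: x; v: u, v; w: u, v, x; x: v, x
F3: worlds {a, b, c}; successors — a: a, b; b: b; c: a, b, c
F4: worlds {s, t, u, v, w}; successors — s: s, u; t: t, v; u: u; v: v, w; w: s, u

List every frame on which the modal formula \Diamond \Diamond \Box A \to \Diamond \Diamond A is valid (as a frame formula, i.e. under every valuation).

The schema corresponds to a generalized confluence (Geach) condition: \forall x \forall y (x R^2 y \to \exists w (yRw \wedge x R^2 w)).
F1: fails — w0R²w1 but no w with w1Rw and w0R²w.
F2: satisfies the condition.
F3: satisfies the condition.
F4: fails — tR²w but no w* with wRw* and tR²w*.

F2, F3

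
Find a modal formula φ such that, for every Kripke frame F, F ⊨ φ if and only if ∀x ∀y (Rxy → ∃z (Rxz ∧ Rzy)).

□□r → □r

The condition is density. The C4 schema □□r → □r defines it.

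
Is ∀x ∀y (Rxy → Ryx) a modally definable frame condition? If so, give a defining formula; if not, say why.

The condition is symmetry. A defining modal formula is p → □◇p.
Suppose p→□◇p is valid. Take Rxy and set V(p)={x}. Then p at x, so □◇p at x, so ◇p at y, so some z with Ryz has p; z=x, i.e. Ryx.

Yes — defined by p → □◇p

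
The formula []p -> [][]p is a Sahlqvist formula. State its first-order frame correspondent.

transitivity

This schema is the 4 axiom.
It corresponds to transitivity: forall x forall y forall z (Rxy & Ryz -> Rxz).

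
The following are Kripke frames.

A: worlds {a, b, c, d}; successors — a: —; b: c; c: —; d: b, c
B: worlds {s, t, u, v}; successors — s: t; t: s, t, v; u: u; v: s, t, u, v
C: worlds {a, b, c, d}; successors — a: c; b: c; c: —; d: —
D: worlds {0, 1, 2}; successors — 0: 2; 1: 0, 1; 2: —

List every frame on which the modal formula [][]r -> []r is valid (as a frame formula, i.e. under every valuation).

B

The schema corresponds to density: forall x forall y (Rxy -> exists z (Rxz & Rzy)).
A: fails — Rdb but no z with Rdz and Rzb.
B: ✓.
C: fails — Rac but no z with Raz and Rzc.
D: fails — R02 but no z with R0z and Rz2.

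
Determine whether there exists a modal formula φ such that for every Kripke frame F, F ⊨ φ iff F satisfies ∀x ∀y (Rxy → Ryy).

Yes, by □(□q → q)

Yes: it is shift-reflexivity, defined by the T□ schema □(□q → q).
Suppose □(□q→q) is valid. Take Rxy and set V(q)={w : Ryw}. Then at y, □q holds; since □(□q→q) at x, □q→q at y, so q at y, i.e. Ryy.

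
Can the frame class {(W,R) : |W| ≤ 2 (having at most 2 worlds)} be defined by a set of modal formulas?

Not modally definable

Any modally definable frame class is closed under disjoint unions.
Any modal formula valid on each of 3 disjoint one-world frames is valid on their disjoint union (validity is preserved under disjoint unions). Each one-world frame has |W|=1≤2, but the union has |W|=3.
Hence having at most 2 worlds is not modally definable.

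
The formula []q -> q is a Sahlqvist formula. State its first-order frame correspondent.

Suppose □q→q is valid. At any x set V(q)={w : Rxw}. Then □q holds at x, so q holds at x, i.e. Rxx.
The converse is a direct semantic check.
So the correspondent is reflexivity.

Reflexivity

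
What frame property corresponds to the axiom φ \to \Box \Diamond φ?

Suppose φ→□◇φ is valid. Take Rxy and set V(φ)={x}. Then φ at x, so □◇φ at x, so ◇φ at y, so some z with Ryz has φ; z=x, i.e. Ryx.
Conversely, on a frame with symmetry the schema holds at every world under every valuation.
So the correspondent is symmetry.

symmetry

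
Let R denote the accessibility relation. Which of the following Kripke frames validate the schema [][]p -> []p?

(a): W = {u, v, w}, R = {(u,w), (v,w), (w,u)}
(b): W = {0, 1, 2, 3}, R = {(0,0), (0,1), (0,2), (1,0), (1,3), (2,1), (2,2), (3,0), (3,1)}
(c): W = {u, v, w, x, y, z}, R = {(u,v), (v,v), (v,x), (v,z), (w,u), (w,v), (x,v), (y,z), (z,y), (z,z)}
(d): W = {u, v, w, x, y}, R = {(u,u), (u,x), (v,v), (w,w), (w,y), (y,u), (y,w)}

(d)

This is the axiom for density; its first-order frame correspondent is forall x forall y (Rxy -> exists z (Rxz & Rzy)).
(a): fails — Rwu but no z with Rwz and Rzu.
(b): fails — R13 but no z with R1z and Rz3.
(c): fails — Rwu but no t with Rwt and Rtu.
(d): condition met.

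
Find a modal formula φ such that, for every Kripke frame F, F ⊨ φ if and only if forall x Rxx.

The condition is reflexivity. The T schema □p → p defines it.
Suppose □p→p is valid. At any x set V(p)={w : Rxw}. Then □p holds at x, so p holds at x, i.e. Rxx.

□p → p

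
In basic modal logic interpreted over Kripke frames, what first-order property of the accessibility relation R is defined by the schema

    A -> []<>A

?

Symmetry

Suppose A→□◇A is valid. Take Rxy and set V(A)={x}. Then A at x, so □◇A at x, so ◇A at y, so some z with Ryz has A; z=x, i.e. Ryx.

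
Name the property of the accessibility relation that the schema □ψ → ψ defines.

This is the T axiom.
It corresponds to reflexivity: ∀x Rxx.

reflexivity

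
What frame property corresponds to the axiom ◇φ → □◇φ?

the Euclidean property

This is the 5 axiom.
It corresponds to the Euclidean property: ∀x ∀y ∀z (Rxy ∧ Rxz → Ryz).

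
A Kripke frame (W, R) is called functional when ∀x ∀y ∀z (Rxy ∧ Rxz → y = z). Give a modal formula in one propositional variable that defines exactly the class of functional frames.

◇q → □q

A defining formula is ◇q → □q (the CD axiom).
Suppose ◇q→□q is valid. Take Rxy, Rxz and set V(q)={y}. Then ◇q at x, so □q at x, so q at z, i.e. z=y.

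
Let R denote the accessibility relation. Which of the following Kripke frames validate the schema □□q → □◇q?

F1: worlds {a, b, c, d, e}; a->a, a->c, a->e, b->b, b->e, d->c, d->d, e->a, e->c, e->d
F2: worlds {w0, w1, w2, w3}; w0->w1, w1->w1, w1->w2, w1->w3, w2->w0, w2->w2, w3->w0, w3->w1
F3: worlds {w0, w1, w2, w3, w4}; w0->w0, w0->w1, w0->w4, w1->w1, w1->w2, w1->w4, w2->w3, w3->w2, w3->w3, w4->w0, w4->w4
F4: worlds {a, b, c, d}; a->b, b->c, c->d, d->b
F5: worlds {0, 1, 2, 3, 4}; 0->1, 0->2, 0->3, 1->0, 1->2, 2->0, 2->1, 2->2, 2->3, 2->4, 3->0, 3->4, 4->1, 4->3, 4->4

This is the axiom for a generalized confluence (Geach) condition; its first-order frame correspondent is ∀x ∀z (xRz → ∃w (xR²w ∧ zRw)).
F1: fails — aRc but no w with aR²w and cRw.
F2: holds.
F3: holds.
F4: holds.
F5: holds.
Valid on: F2, F3, F4, F5.

F2, F3, F4, F5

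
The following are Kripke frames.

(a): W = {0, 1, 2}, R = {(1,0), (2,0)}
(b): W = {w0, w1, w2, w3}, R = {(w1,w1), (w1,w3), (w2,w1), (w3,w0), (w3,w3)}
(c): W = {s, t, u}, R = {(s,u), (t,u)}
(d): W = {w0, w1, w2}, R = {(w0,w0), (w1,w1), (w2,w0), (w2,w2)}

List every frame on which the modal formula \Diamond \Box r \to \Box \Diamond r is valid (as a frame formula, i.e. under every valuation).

The schema corresponds to convergence: \forall x \forall y \forall z (Rxy \wedge Rxz \to \exists w (Ryw \wedge Rzw)).
(a): fails — R10 and R10 but 0 and 0 have no common successor.
(b): fails — Rw3w0 and Rw3w0 but w0 and w0 have no common successor.
(c): fails — Rsu and Rsu but u and u have no common successor.
(d): ✓.
Valid on: (d).

(d)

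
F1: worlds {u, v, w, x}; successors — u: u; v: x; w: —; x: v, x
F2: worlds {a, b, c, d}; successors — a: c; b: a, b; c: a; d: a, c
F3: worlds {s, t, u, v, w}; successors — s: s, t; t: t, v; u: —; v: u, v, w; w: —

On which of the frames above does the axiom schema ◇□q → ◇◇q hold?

Frame correspondent (Sahlqvist): ∀x ∀y (xRy → ∃w (yRw ∧ xR²w)) — i.e. a generalized confluence (Geach) condition.
F1: ✓.
F2: ✓.
F3: fails — vRu but no w* with uRw* and vR²w*.

F1, F2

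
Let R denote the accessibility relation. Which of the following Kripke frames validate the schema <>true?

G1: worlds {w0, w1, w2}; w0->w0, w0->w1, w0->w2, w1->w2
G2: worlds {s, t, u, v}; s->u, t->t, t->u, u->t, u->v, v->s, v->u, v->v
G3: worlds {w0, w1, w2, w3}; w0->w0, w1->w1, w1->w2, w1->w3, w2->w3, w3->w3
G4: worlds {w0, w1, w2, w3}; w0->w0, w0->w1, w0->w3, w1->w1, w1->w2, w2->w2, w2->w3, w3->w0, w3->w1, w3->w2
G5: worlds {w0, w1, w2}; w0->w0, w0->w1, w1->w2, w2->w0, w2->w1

G2, G3, G4, G5

The schema corresponds to seriality: forall x exists y Rxy.
G1: fails — world w2 has no successor.
G2: satisfies the condition.
G3: satisfies the condition.
G4: satisfies the condition.
G5: satisfies the condition.
Valid on: G2, G3, G4, G5.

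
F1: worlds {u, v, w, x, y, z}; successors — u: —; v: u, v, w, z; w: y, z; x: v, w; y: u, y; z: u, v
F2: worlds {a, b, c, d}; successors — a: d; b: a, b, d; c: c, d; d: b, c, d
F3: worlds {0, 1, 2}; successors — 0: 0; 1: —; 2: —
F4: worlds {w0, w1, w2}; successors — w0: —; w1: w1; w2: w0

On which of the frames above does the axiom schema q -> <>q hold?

none

This is the axiom for reflexivity; its first-order frame correspondent is forall x Rxx.
F1: fails — world u does not see itself.
F2: fails — world a does not see itself.
F3: fails — world 1 does not see itself.
F4: fails — world w0 does not see itself.
Valid on no frame.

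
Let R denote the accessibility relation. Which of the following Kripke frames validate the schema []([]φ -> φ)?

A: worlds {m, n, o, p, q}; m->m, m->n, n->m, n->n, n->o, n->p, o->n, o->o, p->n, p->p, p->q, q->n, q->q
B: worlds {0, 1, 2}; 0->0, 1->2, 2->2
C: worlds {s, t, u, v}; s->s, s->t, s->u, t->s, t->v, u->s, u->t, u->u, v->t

A, B

The schema corresponds to shift-reflexivity: forall x forall y (Rxy -> Ryy).
A: satisfies the condition.
B: satisfies the condition.
C: fails — Rtv but not Rvv.
Valid on: A, B.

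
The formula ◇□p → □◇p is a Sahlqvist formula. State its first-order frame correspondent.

Convergence

Suppose ◇□p→□◇p is valid. Take Rxy, Rxz and set V(p)={w : Ryw}. Then □p at y so ◇□p at x, so □◇p at x, so ◇p at z, giving w with Rzw and Ryw.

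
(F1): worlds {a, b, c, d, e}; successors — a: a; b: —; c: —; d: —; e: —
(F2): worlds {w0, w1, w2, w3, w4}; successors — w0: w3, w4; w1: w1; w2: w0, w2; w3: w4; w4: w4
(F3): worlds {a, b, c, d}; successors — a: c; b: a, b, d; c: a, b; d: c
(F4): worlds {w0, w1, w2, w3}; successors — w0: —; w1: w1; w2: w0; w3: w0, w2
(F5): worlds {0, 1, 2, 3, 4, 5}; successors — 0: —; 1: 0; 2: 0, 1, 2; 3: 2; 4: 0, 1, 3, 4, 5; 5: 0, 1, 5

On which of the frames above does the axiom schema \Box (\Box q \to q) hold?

This is the axiom for shift-reflexivity; its first-order frame correspondent is \forall x \forall y (Rxy \to Ryy).
(F1): condition met.
(F2): fails — Rw0w3 but not Rw3w3.
(F3): fails — Rdc but not Rcc.
(F4): fails — Rw3w2 but not Rw2w2.
(F5): fails — R10 but not R00.

(F1)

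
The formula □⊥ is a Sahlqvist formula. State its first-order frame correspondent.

□⊥ is valid iff no world has any successor (otherwise □⊥ fails at any world with one).

Emptiness of R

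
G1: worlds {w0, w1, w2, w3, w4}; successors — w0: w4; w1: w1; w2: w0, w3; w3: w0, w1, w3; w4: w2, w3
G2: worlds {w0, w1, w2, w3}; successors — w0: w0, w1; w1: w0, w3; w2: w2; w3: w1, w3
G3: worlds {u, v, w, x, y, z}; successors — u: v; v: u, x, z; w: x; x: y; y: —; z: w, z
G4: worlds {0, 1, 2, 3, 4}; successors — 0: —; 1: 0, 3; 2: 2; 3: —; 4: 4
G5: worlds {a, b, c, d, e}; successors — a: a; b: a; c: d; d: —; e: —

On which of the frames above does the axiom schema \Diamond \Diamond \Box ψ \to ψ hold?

G4

Frame correspondent (Sahlqvist): \forall x \forall y (x R^2 y \to \exists w (yRw \wedge x = w)) — i.e. a generalized confluence (Geach) condition.
G1: fails — w2R²w0 but no w with w0Rw and w2=w.
G2: fails — w0R²w3 but no w with w3Rw and w0=w.
G3: fails — uR²u but no t with uRt and u=t.
G4: holds.
G5: fails — bR²a but no w with aRw and b=w.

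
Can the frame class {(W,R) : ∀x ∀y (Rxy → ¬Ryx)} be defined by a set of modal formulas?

Modal frame validity is preserved under surjective bounded morphisms.
The 4-cycle (worlds s,t,u,v with s→t→u→v→s) is asymmetric. Mapping every world to a single reflexive point • is a surjective bounded morphism, and the reflexive point is not asymmetric (R•• but asymmetry requires ¬R••).
So no modal formula (or set of formulas) defines exactly the asymmetric frames.

No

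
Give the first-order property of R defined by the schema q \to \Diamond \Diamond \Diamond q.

This is a Sahlqvist (Geach-type) schema ◇^0□^0q → □^0◇^3q.
First-order correspondent: \forall x \exists w (x = w \wedge x R^3 w).

\forall x \exists w (x = w \wedge x R^3 w)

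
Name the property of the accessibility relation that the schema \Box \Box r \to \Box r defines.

density: \forall x \forall y (Rxy \to \exists z (Rxz \wedge Rzy))

Suppose □□r→□r is valid. Take Rxy and set V(r)={w : xR²w}. Then □□r at x, so □r at x, so r at y, i.e. ∃z(Rxz∧Rzy).
Conversely, any frame satisfying \forall x \forall y (Rxy \to \exists z (Rxz \wedge Rzy)) validates the schema.
Frame condition: \forall x \forall y (Rxy \to \exists z (Rxz \wedge Rzy)).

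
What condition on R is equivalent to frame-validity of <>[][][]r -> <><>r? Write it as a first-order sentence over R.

forall x forall y (xRy -> exists w (y R^3 w & x R^2 w))

This is a Sahlqvist (Geach-type) schema ◇^1□^3r → □^0◇^2r.
Minimal-valuation argument: fix x; take any y with xR^1y and any z with xR^0z. Set V(r) to the set of worlds R-reachable from y in exactly 3 steps. Then □^3r holds at y, so the antecedent holds at x; validity forces ◇^2r at z, giving a w with zR^2w and yR^3w.
First-order correspondent: forall x forall y (xRy -> exists w (y R^3 w & x R^2 w)).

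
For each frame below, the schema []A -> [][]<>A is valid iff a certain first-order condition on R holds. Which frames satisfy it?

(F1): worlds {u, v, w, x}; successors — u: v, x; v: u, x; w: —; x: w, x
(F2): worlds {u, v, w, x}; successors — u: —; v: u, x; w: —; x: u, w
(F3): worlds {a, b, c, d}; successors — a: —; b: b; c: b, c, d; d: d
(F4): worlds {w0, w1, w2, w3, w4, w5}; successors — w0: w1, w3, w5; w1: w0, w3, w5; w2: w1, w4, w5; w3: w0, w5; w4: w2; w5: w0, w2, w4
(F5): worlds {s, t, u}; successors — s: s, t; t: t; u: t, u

(F3), (F5)

Frame correspondent (Sahlqvist): forall x forall z (x R^2 z -> exists w (xRw & zRw)) — i.e. a generalized confluence (Geach) condition.
(F1): fails — uR²w but no t with uRt and wRt.
(F2): fails — vR²u but no t with vRt and uRt.
(F3): holds.
(F4): fails — w0R²w4 but no w with w0Rw and w4Rw.
(F5): holds.
Valid on: (F3), (F5).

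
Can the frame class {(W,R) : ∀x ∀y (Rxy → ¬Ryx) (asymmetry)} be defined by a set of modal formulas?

Not definable by any modal formula

Any modally definable frame class is closed under surjective bounded morphisms.
The 4-cycle (worlds s,t,u,v with s→t→u→v→s) is asymmetric. Mapping every world to a single reflexive point • is a surjective bounded morphism, and the reflexive point is not asymmetric (R•• but asymmetry requires ¬R••).
So no modal formula (or set of formulas) defines exactly the asymmetric frames.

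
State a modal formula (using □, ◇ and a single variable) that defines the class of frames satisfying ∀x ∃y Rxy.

The condition is seriality. The D schema □ψ → ◇ψ defines it.
Suppose □ψ→◇ψ is valid. At any x set V(ψ)=W. Then □ψ at x, so ◇ψ at x, so x has a successor.

□ψ → ◇ψ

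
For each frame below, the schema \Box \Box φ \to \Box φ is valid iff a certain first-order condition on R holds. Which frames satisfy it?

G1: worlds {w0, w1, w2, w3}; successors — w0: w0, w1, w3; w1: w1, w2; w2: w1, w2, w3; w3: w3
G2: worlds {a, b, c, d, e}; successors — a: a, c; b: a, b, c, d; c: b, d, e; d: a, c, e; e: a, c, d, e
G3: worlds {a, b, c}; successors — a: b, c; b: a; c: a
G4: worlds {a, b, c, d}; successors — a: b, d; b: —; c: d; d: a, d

Frame correspondent (Sahlqvist): \forall x \forall y (Rxy \to \exists z (Rxz \wedge Rzy)) — i.e. density.
G1: condition met.
G2: condition met.
G3: fails — Rac but no z with Raz and Rzc.
G4: fails — Rab but no z with Raz and Rzb.

G1, G2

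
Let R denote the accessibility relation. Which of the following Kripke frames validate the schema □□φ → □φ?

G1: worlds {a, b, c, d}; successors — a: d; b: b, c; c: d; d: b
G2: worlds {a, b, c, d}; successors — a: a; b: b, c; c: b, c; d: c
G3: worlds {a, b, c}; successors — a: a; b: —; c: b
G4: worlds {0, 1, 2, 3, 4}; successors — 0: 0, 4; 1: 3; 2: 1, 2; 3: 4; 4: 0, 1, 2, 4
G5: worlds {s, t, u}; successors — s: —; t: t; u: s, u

G2, G5

Frame correspondent (Sahlqvist): ∀x ∀y (Rxy → ∃z (Rxz ∧ Rzy)) — i.e. density.
G1: fails — Rcd but no z with Rcz and Rzd.
G2: holds.
G3: fails — Rcb but no z with Rcz and Rzb.
G4: fails — R13 but no z with R1z and Rz3.
G5: holds.
Valid on: G2, G5.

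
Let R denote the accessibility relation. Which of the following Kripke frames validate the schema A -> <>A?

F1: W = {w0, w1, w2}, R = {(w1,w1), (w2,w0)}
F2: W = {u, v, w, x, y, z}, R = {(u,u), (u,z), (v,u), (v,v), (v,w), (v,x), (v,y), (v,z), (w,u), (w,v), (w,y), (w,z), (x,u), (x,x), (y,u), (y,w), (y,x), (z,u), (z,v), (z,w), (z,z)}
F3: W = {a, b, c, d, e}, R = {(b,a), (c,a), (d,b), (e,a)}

none

The schema corresponds to reflexivity: forall x Rxx.
F1: fails — world w0 does not see itself.
F2: fails — world w does not see itself.
F3: fails — world a does not see itself.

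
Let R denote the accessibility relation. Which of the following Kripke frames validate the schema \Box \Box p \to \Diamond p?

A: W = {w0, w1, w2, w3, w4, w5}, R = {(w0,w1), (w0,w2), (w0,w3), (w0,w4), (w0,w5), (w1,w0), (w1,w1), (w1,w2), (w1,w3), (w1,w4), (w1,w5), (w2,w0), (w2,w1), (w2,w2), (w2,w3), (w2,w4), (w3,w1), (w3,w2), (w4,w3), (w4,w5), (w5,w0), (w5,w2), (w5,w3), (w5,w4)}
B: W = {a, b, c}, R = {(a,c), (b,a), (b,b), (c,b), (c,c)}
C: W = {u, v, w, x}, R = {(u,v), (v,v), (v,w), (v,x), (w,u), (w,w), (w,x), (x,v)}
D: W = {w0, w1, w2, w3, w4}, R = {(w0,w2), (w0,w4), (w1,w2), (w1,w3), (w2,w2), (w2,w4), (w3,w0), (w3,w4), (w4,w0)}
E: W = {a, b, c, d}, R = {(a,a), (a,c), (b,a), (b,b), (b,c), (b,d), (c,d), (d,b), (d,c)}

The schema corresponds to a generalized confluence (Geach) condition: \forall x \exists w (x R^2 w \wedge xRw).
A: holds.
B: holds.
C: holds.
D: fails — at w4 but no w with w4R²w and w4Rw.
E: fails — at c but no w with cR²w and cRw.
Valid on: A, B, C.

A, B, C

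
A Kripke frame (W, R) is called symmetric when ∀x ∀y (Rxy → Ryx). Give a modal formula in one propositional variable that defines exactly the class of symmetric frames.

This is symmetry; the standard corresponding axiom is B: r → □◇r.
Suppose r→□◇r is valid. Take Rxy and set V(r)={x}. Then r at x, so □◇r at x, so ◇r at y, so some z with Ryz has r; z=x, i.e. Ryx.

r → □◇r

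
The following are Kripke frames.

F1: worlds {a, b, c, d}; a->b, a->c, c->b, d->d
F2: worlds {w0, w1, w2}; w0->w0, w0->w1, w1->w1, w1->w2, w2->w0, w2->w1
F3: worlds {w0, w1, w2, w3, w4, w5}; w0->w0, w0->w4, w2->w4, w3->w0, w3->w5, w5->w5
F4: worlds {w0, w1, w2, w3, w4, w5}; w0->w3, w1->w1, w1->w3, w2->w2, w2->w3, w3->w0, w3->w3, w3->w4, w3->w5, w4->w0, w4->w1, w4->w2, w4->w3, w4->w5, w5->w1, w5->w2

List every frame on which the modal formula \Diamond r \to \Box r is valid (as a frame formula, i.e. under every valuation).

none

This is the axiom for partial functionality; its first-order frame correspondent is \forall x \forall y \forall z (Rxy \wedge Rxz \to y = z).
F1: fails — a sees both b and c.
F2: fails — w0 sees both w0 and w1.
F3: fails — w0 sees both w0 and w4.
F4: fails — w1 sees both w1 and w3.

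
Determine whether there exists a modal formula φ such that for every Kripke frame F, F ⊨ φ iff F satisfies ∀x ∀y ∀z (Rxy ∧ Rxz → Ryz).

Yes, by ◇p → □◇p

This is a Sahlqvist condition; the 5 axiom ◇p → □◇p defines it.
Suppose ◇p→□◇p is valid. Take Rxy, Rxz and set V(p)={y}. Then ◇p at x, so □◇p at x, so ◇p at z, so some w with Rzw has p; w=y, i.e. Rzy. By symmetry of the argument, Ryz.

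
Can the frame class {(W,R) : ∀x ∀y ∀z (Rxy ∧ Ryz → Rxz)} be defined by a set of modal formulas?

Yes: it is transitivity, defined by the 4 schema □q → □□q.
Suppose □q→□□q is valid. Take Rxy, Ryz and set V(q)={w : Rxw}. Then □q at x, so □□q at x, so □q at y, so q at z, i.e. Rxz.

Yes — defined by □q → □□q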